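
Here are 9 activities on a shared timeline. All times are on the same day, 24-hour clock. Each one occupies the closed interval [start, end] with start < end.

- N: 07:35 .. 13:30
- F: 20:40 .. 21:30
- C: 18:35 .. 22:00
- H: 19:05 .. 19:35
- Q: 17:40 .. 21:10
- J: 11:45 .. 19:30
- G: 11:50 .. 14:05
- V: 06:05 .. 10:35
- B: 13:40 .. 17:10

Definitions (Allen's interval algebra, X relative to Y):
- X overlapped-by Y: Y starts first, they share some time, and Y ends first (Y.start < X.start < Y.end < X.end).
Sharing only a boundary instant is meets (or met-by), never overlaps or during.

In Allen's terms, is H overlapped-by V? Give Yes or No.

No

H = [19:05, 19:35], V = [06:05, 10:35].
Actual relation of H to V: after.
Asked whether 'overlapped-by' holds → No.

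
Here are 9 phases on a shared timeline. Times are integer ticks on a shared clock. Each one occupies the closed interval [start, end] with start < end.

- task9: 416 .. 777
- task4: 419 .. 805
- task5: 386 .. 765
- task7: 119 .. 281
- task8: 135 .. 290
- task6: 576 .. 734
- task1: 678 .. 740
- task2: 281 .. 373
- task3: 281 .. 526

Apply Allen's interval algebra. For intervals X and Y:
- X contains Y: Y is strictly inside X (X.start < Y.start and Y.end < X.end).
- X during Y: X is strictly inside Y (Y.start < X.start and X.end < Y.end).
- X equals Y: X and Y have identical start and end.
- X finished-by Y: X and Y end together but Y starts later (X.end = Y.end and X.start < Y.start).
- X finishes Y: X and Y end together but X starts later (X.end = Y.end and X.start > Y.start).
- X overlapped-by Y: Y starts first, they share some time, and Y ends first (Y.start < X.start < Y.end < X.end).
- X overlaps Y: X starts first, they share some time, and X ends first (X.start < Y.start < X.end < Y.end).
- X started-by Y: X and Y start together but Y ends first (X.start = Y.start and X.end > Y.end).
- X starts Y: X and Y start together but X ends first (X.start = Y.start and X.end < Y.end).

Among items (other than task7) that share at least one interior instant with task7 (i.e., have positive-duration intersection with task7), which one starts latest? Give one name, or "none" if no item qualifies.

Target task7 = [119, 281].
task1 [678, 740] → after → excluded.
task2 [281, 373] → met-by → excluded.
task3 [281, 526] → met-by → excluded.
task4 [419, 805] → after → excluded.
task5 [386, 765] → after → excluded.
task6 [576, 734] → after → excluded.
task8 [135, 290] → overlapped-by → candidate.
task9 [416, 777] → after → excluded.
Among candidates, latest start is 135 → task8.

task8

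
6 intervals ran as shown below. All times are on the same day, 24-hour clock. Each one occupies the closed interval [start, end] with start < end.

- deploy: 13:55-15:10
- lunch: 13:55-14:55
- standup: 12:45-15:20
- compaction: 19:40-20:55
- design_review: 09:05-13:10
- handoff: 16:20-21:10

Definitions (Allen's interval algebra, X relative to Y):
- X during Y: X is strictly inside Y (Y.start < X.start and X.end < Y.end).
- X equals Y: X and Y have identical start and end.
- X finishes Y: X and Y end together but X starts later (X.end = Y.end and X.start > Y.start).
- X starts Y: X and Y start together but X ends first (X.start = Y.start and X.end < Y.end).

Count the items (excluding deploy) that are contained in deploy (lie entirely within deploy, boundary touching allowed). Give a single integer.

1

Target deploy = [13:55, 15:10].
compaction [19:40, 20:55] → after → no.
design_review [09:05, 13:10] → before → no.
handoff [16:20, 21:10] → after → no.
lunch [13:55, 14:55] → starts → counts.
standup [12:45, 15:20] → contains → no.
Total: 1.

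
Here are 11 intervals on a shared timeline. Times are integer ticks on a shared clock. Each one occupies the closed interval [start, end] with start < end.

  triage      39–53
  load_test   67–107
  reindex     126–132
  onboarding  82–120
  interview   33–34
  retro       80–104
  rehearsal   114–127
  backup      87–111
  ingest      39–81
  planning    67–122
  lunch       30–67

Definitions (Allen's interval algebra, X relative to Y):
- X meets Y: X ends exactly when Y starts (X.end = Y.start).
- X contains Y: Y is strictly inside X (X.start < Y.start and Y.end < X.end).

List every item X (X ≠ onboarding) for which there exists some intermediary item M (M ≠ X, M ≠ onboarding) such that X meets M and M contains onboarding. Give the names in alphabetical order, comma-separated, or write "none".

lunch

Target onboarding = [82, 120].
Intermediaries M with M contains onboarding: planning.
Via planning — items with X meets planning: lunch.
Union: lunch.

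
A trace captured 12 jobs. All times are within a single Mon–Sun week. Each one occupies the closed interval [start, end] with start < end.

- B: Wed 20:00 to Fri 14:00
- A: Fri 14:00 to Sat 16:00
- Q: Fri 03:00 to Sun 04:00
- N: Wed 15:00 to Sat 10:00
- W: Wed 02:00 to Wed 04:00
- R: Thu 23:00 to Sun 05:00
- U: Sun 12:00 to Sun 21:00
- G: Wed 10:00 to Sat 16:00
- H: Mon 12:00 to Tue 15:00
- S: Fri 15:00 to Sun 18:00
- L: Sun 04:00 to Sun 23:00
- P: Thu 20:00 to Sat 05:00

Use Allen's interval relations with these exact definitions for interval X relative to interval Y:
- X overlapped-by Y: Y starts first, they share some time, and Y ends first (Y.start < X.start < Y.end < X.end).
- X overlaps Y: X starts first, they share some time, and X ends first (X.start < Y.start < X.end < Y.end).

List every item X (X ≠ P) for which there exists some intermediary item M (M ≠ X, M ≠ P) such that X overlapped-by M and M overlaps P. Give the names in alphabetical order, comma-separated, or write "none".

Q, R

Target P = [Thu 20:00, Sat 05:00].
Intermediaries M with M overlaps P: B.
Via B — items with X overlapped-by B: Q, R.
Union: Q, R.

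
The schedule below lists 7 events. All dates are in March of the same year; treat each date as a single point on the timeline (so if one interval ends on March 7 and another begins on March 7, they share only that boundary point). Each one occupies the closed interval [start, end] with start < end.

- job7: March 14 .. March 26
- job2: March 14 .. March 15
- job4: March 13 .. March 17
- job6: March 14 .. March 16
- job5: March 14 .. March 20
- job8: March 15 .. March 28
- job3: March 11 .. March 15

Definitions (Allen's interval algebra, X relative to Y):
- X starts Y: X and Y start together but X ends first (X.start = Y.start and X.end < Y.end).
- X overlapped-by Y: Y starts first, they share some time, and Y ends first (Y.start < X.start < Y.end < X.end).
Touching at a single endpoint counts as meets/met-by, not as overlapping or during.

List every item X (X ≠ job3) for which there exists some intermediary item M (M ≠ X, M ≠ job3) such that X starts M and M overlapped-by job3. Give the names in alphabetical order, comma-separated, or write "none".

Target job3 = [March 11, March 15].
Intermediaries M with M overlapped-by job3: job4, job5, job6, job7.
Via job4 — items with X starts job4: none.
Via job5 — items with X starts job5: job2, job6.
Via job6 — items with X starts job6: job2.
Via job7 — items with X starts job7: job2, job5, job6.
Union: job2, job5, job6.

job2, job5, job6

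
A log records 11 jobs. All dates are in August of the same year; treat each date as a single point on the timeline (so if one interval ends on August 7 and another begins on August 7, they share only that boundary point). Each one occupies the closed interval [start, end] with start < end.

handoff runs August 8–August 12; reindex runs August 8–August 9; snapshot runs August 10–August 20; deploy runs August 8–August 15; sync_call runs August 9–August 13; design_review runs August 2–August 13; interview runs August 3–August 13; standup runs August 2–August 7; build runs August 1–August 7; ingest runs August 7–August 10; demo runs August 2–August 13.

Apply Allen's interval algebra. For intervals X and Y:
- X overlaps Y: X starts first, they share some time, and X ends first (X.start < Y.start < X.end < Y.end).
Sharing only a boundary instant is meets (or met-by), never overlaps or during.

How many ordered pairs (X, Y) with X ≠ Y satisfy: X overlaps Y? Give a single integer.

17

Checking all 110 ordered pairs for relation 'overlaps'; matching pairs in alphabetical order:
(build, demo): build overlaps demo ✓
(build, design_review): build overlaps design_review ✓
(build, interview): build overlaps interview ✓
(demo, deploy): demo overlaps deploy ✓
(demo, snapshot): demo overlaps snapshot ✓
(deploy, snapshot): deploy overlaps snapshot ✓
(design_review, deploy): design_review overlaps deploy ✓
(design_review, snapshot): design_review overlaps snapshot ✓
(handoff, snapshot): handoff overlaps snapshot ✓
(handoff, sync_call): handoff overlaps sync_call ✓
(ingest, deploy): ingest overlaps deploy ✓
(ingest, handoff): ingest overlaps handoff ✓
(ingest, sync_call): ingest overlaps sync_call ✓
(interview, deploy): interview overlaps deploy ✓
(interview, snapshot): interview overlaps snapshot ✓
(standup, interview): standup overlaps interview ✓
(sync_call, snapshot): sync_call overlaps snapshot ✓
Count: 17.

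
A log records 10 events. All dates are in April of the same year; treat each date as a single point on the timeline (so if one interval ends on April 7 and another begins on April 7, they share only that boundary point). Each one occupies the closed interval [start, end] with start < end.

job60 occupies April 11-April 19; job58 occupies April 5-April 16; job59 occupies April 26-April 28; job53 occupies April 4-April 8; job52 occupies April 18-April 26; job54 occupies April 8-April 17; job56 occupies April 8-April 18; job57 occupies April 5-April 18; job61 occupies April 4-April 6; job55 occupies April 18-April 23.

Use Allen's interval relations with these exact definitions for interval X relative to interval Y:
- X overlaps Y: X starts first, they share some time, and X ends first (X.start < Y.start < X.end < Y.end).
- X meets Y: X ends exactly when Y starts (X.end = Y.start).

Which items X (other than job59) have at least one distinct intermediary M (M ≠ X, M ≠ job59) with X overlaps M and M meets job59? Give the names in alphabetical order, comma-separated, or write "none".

job60

Target job59 = [April 26, April 28].
Intermediaries M with M meets job59: job52.
Via job52 — items with X overlaps job52: job60.
Union: job60.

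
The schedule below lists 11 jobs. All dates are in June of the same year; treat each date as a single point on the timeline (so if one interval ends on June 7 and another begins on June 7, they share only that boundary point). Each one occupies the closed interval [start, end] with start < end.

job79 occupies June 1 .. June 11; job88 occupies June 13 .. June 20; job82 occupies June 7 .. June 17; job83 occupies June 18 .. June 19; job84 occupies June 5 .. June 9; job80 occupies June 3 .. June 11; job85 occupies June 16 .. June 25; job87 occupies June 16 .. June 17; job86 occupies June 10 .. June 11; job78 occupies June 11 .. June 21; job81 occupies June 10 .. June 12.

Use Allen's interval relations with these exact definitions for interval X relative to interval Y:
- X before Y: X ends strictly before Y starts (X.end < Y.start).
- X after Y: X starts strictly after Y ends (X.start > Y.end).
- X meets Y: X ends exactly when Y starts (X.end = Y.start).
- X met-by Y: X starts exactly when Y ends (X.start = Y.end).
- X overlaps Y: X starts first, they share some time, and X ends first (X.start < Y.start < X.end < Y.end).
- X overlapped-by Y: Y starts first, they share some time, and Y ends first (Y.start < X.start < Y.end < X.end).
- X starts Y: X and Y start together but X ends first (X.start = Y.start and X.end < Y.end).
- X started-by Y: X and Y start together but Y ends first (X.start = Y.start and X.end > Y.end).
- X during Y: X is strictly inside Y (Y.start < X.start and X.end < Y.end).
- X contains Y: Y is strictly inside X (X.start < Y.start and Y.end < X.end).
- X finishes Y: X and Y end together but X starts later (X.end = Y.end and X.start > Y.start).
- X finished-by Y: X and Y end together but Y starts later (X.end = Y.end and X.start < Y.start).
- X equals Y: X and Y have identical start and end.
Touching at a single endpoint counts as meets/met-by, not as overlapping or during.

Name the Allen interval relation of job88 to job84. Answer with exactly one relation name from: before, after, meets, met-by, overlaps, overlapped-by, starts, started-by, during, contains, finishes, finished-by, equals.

after

job88 = [June 13, June 20]; job84 = [June 5, June 9].
Compare endpoints: job88.start > job84.start, job88.start > job84.end, job88.end > job84.start, job88.end > job84.end.
That pattern is 'after'.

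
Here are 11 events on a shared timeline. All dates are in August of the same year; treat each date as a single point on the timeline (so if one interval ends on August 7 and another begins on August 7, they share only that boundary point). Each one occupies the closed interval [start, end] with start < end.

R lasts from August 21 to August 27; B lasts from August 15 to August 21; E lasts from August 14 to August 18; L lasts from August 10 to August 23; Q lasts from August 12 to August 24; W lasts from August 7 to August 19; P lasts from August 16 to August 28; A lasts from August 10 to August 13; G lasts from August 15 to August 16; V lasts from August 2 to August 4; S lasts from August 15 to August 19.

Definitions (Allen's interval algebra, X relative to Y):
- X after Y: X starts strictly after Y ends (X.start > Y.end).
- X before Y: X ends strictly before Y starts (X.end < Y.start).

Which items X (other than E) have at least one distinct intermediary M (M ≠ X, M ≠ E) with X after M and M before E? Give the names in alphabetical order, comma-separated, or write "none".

Target E = [August 14, August 18].
Intermediaries M with M before E: A, V.
Via A — items with X after A: B, G, P, R, S.
Via V — items with X after V: A, B, G, L, P, Q, R, S, W.
Union: A, B, G, L, P, Q, R, S, W.

A, B, G, L, P, Q, R, S, W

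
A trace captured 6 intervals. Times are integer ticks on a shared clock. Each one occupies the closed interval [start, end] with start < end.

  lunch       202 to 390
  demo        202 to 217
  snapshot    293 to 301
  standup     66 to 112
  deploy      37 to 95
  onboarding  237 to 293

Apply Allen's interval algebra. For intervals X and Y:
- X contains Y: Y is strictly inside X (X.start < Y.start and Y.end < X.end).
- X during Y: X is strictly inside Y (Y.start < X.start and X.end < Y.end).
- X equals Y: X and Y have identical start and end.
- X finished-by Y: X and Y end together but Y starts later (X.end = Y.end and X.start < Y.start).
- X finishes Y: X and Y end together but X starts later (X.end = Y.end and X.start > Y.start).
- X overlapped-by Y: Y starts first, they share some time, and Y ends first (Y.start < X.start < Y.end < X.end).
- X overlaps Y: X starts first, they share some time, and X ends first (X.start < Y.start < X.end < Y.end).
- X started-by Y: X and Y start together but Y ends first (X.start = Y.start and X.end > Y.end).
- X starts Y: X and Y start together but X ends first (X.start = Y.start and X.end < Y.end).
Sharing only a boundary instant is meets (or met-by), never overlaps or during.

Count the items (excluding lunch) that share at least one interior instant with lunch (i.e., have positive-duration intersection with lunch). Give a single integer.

Target lunch = [202, 390].
demo [202, 217] → starts → counts.
deploy [37, 95] → before → no.
onboarding [237, 293] → during → counts.
snapshot [293, 301] → during → counts.
standup [66, 112] → before → no.
Total: 3.

3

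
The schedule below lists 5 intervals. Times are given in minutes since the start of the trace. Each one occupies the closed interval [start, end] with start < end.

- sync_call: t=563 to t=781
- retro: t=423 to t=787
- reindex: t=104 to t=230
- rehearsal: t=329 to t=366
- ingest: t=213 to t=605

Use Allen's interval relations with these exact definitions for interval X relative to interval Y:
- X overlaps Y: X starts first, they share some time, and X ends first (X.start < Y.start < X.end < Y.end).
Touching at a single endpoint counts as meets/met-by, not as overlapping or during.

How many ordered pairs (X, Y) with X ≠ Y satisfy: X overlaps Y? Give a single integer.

3

Checking all 20 ordered pairs for relation 'overlaps'; matching pairs in alphabetical order:
(ingest, retro): ingest overlaps retro ✓
(ingest, sync_call): ingest overlaps sync_call ✓
(reindex, ingest): reindex overlaps ingest ✓
Count: 3.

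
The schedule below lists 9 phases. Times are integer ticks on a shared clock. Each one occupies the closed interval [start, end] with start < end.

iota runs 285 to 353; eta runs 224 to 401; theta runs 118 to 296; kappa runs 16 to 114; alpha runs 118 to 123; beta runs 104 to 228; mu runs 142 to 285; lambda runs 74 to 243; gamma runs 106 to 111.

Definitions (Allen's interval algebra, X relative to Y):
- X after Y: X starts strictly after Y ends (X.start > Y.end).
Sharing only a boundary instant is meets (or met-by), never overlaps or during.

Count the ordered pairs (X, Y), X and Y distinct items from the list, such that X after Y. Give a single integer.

Checking all 72 ordered pairs for relation 'after'; matching pairs in alphabetical order:
(alpha, gamma): alpha after gamma ✓
(alpha, kappa): alpha after kappa ✓
(eta, alpha): eta after alpha ✓
(eta, gamma): eta after gamma ✓
(eta, kappa): eta after kappa ✓
(iota, alpha): iota after alpha ✓
(iota, beta): iota after beta ✓
(iota, gamma): iota after gamma ✓
(iota, kappa): iota after kappa ✓
(iota, lambda): iota after lambda ✓
(mu, alpha): mu after alpha ✓
(mu, gamma): mu after gamma ✓
(mu, kappa): mu after kappa ✓
(theta, gamma): theta after gamma ✓
(theta, kappa): theta after kappa ✓
Count: 15.

15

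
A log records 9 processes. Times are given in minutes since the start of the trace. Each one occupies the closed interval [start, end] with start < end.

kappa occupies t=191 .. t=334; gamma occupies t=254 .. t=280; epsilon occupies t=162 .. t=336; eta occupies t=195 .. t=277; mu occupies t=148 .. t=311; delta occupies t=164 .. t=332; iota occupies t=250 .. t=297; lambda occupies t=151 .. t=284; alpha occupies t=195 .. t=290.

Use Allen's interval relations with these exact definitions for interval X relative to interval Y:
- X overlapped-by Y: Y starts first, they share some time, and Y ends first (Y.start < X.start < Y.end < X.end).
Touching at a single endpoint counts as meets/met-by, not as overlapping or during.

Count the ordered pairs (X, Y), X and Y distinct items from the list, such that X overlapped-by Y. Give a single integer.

Checking all 72 ordered pairs for relation 'overlapped-by'; matching pairs in alphabetical order:
(alpha, lambda): alpha overlapped-by lambda ✓
(delta, lambda): delta overlapped-by lambda ✓
(delta, mu): delta overlapped-by mu ✓
(epsilon, lambda): epsilon overlapped-by lambda ✓
(epsilon, mu): epsilon overlapped-by mu ✓
(gamma, eta): gamma overlapped-by eta ✓
(iota, alpha): iota overlapped-by alpha ✓
(iota, eta): iota overlapped-by eta ✓
(iota, lambda): iota overlapped-by lambda ✓
(kappa, delta): kappa overlapped-by delta ✓
(kappa, lambda): kappa overlapped-by lambda ✓
(kappa, mu): kappa overlapped-by mu ✓
Count: 12.

12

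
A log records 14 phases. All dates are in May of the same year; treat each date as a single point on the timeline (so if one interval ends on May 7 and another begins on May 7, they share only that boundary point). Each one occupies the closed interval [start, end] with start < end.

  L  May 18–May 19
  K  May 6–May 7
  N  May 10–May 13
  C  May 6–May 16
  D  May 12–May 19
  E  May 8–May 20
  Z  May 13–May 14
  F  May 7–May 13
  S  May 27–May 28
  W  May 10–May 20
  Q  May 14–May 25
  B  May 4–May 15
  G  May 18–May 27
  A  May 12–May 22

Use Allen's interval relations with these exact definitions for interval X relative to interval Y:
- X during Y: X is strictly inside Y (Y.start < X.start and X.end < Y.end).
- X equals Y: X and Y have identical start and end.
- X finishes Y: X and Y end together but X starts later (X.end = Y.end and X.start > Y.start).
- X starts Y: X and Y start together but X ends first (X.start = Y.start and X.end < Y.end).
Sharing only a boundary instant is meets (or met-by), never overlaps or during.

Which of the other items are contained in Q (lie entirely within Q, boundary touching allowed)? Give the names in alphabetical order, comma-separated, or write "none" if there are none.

L

Target Q = [May 14, May 25].
A [May 12, May 22] → overlaps → no.
B [May 4, May 15] → overlaps → no.
C [May 6, May 16] → overlaps → no.
D [May 12, May 19] → overlaps → no.
E [May 8, May 20] → overlaps → no.
F [May 7, May 13] → before → no.
G [May 18, May 27] → overlapped-by → no.
K [May 6, May 7] → before → no.
L [May 18, May 19] → during → yes.
N [May 10, May 13] → before → no.
S [May 27, May 28] → after → no.
W [May 10, May 20] → overlaps → no.
Z [May 13, May 14] → meets → no.
Result: L.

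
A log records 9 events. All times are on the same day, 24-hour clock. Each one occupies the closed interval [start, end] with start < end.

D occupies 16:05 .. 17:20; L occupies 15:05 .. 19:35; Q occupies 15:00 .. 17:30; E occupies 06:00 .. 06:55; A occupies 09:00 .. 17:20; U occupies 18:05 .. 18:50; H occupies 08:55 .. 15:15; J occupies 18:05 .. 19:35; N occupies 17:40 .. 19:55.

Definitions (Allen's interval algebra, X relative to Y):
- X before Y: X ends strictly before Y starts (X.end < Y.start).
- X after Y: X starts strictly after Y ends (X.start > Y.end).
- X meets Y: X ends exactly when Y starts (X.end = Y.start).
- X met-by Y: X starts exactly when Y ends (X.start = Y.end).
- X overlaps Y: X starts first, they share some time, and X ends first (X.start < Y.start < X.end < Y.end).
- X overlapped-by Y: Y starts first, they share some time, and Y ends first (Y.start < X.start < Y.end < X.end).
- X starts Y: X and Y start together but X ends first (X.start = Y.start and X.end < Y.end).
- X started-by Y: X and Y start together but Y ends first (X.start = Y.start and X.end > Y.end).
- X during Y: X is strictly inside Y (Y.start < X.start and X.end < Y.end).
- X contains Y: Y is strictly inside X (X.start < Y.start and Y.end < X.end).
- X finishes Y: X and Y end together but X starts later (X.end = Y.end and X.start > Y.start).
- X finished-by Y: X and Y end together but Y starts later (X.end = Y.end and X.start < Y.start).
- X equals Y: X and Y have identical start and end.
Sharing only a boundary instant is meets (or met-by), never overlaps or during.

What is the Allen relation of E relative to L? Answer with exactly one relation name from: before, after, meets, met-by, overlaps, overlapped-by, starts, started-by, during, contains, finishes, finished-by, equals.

E = [06:00, 06:55]; L = [15:05, 19:35].
Compare endpoints: E.start < L.start, E.start < L.end, E.end < L.start, E.end < L.end.
That pattern is 'before'.

before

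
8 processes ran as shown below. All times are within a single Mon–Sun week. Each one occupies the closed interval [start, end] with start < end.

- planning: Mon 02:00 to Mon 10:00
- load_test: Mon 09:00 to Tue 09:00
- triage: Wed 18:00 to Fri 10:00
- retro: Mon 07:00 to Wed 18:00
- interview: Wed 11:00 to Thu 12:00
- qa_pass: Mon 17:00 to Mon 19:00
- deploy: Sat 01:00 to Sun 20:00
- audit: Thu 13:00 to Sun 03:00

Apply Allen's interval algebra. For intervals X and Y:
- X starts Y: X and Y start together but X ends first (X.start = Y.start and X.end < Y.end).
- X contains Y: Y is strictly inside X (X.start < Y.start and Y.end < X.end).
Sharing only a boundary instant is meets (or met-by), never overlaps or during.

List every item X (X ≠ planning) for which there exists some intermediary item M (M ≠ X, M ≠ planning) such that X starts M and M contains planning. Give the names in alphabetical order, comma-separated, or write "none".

none

Target planning = [Mon 02:00, Mon 10:00].
Intermediaries M with M contains planning: none.
Union: none.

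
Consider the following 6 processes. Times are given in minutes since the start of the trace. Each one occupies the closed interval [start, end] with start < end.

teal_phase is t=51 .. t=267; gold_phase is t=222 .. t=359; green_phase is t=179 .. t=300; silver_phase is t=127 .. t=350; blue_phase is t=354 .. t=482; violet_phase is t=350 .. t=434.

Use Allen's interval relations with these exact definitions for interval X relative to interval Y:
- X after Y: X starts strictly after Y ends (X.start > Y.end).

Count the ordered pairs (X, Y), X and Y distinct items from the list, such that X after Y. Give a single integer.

Checking all 30 ordered pairs for relation 'after'; matching pairs in alphabetical order:
(blue_phase, green_phase): blue_phase after green_phase ✓
(blue_phase, silver_phase): blue_phase after silver_phase ✓
(blue_phase, teal_phase): blue_phase after teal_phase ✓
(violet_phase, green_phase): violet_phase after green_phase ✓
(violet_phase, teal_phase): violet_phase after teal_phase ✓
Count: 5.

5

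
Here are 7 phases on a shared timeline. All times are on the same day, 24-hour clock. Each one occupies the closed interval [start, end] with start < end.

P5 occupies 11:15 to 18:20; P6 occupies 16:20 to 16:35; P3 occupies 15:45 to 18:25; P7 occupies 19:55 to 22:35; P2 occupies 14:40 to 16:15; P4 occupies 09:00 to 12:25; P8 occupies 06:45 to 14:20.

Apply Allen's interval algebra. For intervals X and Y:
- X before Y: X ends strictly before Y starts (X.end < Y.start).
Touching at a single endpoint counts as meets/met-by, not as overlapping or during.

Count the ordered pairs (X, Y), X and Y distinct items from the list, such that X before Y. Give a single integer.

Checking all 42 ordered pairs for relation 'before'; matching pairs in alphabetical order:
(P2, P6): P2 before P6 ✓
(P2, P7): P2 before P7 ✓
(P3, P7): P3 before P7 ✓
(P4, P2): P4 before P2 ✓
(P4, P3): P4 before P3 ✓
(P4, P6): P4 before P6 ✓
(P4, P7): P4 before P7 ✓
(P5, P7): P5 before P7 ✓
(P6, P7): P6 before P7 ✓
(P8, P2): P8 before P2 ✓
(P8, P3): P8 before P3 ✓
(P8, P6): P8 before P6 ✓
(P8, P7): P8 before P7 ✓
Count: 13.

13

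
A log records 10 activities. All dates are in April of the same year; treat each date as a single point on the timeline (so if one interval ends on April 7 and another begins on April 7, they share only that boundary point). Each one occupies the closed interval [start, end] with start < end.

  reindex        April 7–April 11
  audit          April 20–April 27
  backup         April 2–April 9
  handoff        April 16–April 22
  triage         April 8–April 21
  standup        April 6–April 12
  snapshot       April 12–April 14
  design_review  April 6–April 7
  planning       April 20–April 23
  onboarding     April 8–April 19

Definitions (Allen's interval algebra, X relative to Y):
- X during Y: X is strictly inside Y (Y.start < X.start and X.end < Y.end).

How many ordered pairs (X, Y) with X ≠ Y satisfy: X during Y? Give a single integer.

Checking all 90 ordered pairs for relation 'during'; matching pairs in alphabetical order:
(design_review, backup): design_review during backup ✓
(reindex, standup): reindex during standup ✓
(snapshot, onboarding): snapshot during onboarding ✓
(snapshot, triage): snapshot during triage ✓
Count: 4.

4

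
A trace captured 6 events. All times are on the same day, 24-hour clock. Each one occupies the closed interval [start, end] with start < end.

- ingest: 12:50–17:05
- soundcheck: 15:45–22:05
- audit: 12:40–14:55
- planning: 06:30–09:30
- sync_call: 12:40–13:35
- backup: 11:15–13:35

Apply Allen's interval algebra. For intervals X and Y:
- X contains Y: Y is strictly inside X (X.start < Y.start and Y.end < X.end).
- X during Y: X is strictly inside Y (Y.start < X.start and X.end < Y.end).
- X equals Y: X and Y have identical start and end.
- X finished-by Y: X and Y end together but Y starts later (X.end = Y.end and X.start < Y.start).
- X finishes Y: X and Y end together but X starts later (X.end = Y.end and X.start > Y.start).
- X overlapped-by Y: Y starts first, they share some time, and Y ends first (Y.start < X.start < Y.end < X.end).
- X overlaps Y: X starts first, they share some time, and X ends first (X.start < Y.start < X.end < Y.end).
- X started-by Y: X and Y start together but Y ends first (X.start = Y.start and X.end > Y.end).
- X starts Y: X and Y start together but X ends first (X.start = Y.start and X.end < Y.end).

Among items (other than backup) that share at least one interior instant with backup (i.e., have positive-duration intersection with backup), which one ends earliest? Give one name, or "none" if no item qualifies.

Target backup = [11:15, 13:35].
audit [12:40, 14:55] → overlapped-by → candidate.
ingest [12:50, 17:05] → overlapped-by → candidate.
planning [06:30, 09:30] → before → excluded.
soundcheck [15:45, 22:05] → after → excluded.
sync_call [12:40, 13:35] → finishes → candidate.
Among candidates, earliest end is 13:35 → sync_call.

sync_call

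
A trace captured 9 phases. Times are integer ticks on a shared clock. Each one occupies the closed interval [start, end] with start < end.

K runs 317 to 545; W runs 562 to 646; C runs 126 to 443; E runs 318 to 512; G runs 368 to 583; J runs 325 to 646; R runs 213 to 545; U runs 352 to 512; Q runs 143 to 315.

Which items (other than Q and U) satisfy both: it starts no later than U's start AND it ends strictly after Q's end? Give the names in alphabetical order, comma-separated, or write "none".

Conditions: its start is no later than U's start (X.start <= 352) AND its end is strictly after Q's end (X.end > 315).
C: start 126 <= 352? ✓; end 443 > 315? ✓ → yes.
E: start 318 <= 352? ✓; end 512 > 315? ✓ → yes.
G: start 368 <= 352? ✗; end 583 > 315? ✓ → no.
J: start 325 <= 352? ✓; end 646 > 315? ✓ → yes.
K: start 317 <= 352? ✓; end 545 > 315? ✓ → yes.
R: start 213 <= 352? ✓; end 545 > 315? ✓ → yes.
W: start 562 <= 352? ✗; end 646 > 315? ✓ → no.
Result: C, E, J, K, R.

C, E, J, K, R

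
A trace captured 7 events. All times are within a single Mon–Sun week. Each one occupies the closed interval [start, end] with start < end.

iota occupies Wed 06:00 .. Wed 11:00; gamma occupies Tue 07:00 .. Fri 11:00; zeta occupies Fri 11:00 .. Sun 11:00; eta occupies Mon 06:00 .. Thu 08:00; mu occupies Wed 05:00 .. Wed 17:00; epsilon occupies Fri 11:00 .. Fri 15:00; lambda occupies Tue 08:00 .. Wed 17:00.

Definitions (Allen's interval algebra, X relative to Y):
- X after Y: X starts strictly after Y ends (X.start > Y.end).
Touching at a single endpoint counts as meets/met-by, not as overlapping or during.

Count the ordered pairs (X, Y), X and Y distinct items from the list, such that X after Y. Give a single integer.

8

Checking all 42 ordered pairs for relation 'after'; matching pairs in alphabetical order:
(epsilon, eta): epsilon after eta ✓
(epsilon, iota): epsilon after iota ✓
(epsilon, lambda): epsilon after lambda ✓
(epsilon, mu): epsilon after mu ✓
(zeta, eta): zeta after eta ✓
(zeta, iota): zeta after iota ✓
(zeta, lambda): zeta after lambda ✓
(zeta, mu): zeta after mu ✓
Count: 8.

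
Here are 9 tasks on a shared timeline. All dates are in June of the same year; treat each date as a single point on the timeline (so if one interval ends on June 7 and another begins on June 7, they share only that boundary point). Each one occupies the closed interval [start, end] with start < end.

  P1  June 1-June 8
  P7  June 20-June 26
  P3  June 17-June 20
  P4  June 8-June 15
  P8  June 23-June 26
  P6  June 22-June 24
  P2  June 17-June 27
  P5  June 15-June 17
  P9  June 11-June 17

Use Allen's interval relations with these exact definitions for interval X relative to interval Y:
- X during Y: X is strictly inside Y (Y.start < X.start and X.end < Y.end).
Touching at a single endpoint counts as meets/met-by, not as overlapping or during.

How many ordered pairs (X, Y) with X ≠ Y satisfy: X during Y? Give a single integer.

4

Checking all 72 ordered pairs for relation 'during'; matching pairs in alphabetical order:
(P6, P2): P6 during P2 ✓
(P6, P7): P6 during P7 ✓
(P7, P2): P7 during P2 ✓
(P8, P2): P8 during P2 ✓
Count: 4.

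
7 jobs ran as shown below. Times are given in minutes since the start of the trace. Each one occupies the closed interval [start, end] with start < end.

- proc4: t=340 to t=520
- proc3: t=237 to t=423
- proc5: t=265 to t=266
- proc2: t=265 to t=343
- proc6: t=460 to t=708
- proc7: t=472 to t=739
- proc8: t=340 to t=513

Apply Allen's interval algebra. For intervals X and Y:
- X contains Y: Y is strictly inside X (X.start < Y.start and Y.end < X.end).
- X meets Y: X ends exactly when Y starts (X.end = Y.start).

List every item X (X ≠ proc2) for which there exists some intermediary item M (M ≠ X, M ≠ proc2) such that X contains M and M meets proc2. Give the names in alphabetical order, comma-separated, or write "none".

Target proc2 = [t=265, t=343].
Intermediaries M with M meets proc2: none.
Union: none.

none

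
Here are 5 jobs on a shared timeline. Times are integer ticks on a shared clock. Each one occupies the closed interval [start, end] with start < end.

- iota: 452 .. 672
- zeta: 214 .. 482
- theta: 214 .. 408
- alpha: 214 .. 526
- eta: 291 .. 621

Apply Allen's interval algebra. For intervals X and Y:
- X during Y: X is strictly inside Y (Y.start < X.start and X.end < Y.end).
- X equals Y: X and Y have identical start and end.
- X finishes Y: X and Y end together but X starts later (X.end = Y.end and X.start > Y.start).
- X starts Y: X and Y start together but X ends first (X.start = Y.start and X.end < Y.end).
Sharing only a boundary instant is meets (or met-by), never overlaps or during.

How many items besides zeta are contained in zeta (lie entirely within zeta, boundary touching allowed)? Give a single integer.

1

Target zeta = [214, 482].
alpha [214, 526] → started-by → no.
eta [291, 621] → overlapped-by → no.
iota [452, 672] → overlapped-by → no.
theta [214, 408] → starts → counts.
Total: 1.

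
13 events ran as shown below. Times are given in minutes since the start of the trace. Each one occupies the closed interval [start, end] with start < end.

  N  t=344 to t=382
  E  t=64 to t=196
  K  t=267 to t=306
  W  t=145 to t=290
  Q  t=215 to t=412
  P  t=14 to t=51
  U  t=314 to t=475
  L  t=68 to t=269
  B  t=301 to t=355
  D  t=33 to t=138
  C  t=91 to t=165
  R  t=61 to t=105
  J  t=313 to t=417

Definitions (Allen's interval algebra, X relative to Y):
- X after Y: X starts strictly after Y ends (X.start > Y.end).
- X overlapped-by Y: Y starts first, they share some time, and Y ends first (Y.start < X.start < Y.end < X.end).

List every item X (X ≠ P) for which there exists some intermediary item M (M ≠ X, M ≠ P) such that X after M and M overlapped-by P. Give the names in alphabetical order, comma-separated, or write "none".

Target P = [t=14, t=51].
Intermediaries M with M overlapped-by P: D.
Via D — items with X after D: B, J, K, N, Q, U, W.
Union: B, J, K, N, Q, U, W.

B, J, K, N, Q, U, W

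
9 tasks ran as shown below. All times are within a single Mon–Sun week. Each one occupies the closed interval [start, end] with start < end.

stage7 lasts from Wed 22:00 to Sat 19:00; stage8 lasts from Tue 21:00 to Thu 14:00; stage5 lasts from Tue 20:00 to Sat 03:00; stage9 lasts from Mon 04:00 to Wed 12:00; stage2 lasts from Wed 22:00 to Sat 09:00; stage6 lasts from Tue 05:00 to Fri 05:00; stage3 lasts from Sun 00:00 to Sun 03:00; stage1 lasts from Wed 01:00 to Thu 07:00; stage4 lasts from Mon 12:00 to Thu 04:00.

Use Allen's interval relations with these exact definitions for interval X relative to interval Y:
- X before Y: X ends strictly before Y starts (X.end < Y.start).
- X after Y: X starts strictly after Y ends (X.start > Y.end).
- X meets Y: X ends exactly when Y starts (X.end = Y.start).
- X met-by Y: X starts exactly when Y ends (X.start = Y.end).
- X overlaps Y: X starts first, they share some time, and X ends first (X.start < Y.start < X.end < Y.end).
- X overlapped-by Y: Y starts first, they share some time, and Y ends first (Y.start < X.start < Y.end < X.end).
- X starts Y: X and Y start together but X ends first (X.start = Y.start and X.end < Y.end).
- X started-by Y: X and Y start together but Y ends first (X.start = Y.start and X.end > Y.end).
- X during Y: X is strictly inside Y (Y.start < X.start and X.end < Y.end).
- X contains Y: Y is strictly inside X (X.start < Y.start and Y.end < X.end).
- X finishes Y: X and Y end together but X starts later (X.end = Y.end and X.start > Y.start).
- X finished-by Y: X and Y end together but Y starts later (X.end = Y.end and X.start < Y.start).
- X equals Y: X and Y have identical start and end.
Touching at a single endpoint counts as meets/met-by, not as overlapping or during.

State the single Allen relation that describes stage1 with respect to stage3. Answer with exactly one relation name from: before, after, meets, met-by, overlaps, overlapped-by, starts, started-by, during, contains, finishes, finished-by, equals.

stage1 = [Wed 01:00, Thu 07:00]; stage3 = [Sun 00:00, Sun 03:00].
Compare endpoints: stage1.start < stage3.start, stage1.start < stage3.end, stage1.end < stage3.start, stage1.end < stage3.end.
That pattern is 'before'.

before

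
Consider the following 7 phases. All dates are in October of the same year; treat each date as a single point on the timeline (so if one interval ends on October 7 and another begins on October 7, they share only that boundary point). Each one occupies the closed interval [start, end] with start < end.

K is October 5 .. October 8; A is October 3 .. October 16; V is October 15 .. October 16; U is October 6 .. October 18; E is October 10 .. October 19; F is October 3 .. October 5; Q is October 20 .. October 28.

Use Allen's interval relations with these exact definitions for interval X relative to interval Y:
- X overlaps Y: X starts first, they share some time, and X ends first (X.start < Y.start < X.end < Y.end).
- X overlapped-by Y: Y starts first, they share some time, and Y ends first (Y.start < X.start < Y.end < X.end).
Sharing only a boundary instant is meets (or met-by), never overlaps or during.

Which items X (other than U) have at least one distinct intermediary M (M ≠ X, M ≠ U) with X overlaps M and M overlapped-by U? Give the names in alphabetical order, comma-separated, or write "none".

A

Target U = [October 6, October 18].
Intermediaries M with M overlapped-by U: E.
Via E — items with X overlaps E: A.
Union: A.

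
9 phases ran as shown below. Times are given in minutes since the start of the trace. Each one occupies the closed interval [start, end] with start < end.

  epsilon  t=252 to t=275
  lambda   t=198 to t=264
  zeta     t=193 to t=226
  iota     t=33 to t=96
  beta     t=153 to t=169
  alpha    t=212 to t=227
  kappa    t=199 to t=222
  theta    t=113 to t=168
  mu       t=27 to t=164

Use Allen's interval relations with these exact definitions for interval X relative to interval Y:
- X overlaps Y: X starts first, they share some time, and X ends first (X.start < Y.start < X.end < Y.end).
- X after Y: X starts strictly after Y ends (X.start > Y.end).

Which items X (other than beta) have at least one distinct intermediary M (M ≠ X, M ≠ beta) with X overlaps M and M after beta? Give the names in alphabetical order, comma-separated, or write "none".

kappa, lambda, zeta

Target beta = [t=153, t=169].
Intermediaries M with M after beta: alpha, epsilon, kappa, lambda, zeta.
Via alpha — items with X overlaps alpha: kappa, zeta.
Via epsilon — items with X overlaps epsilon: lambda.
Via kappa — items with X overlaps kappa: none.
Via lambda — items with X overlaps lambda: zeta.
Via zeta — items with X overlaps zeta: none.
Union: kappa, lambda, zeta.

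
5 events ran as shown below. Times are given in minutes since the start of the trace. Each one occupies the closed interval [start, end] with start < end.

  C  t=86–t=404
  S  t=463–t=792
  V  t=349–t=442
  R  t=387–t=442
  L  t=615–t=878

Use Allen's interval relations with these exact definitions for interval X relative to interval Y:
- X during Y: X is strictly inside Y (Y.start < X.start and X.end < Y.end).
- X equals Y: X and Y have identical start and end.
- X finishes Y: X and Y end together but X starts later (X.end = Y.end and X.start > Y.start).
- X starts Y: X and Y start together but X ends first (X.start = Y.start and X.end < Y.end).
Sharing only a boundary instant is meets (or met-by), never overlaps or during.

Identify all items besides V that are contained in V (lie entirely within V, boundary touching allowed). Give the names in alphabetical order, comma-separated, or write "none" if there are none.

Target V = [t=349, t=442].
C [t=86, t=404] → overlaps → no.
L [t=615, t=878] → after → no.
R [t=387, t=442] → finishes → yes.
S [t=463, t=792] → after → no.
Result: R.

R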